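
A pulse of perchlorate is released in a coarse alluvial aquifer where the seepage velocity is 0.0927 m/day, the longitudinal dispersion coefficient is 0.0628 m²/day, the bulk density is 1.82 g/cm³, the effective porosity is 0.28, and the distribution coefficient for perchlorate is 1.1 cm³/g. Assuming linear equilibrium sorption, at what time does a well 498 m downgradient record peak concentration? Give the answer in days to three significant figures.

Retardation factor R = 1 + ρ_b·K_d/n = 1 + 1.82 × 1.1/0.28 = 8.150.
Sorption retards both mechanisms: v_R = v/R = 0.01137 m/day, D_R = D/R = 0.007706 m²/day.
Peak time from v_R²t² + 2D_R t − x² = 0: t = (√(D_R² + v_R²x²) − D_R)/v_R².
√(D_R² + v_R²x²) = √(0.007706² + 0.01137² × 498²) = 5.662; v_R² = 0.0001293.
t = (5.662 − 0.007706)/0.0001293 = 43700 days.

43700 days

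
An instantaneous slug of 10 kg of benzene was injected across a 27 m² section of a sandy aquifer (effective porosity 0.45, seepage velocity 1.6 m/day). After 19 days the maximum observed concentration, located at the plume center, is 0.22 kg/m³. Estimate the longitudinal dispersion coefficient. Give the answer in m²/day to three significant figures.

0.0586 m²/day

At the plume center C_max = M/(n_e·A·√(4πDt)), so D = M²/(4πt·(n_e·A·C_max)²).
n_e·A·C_max = 0.45 × 27 × 0.22 = 2.673 kg/m.
D = 10²/(4π × 19 × 2.673²) = 0.0586 m²/day.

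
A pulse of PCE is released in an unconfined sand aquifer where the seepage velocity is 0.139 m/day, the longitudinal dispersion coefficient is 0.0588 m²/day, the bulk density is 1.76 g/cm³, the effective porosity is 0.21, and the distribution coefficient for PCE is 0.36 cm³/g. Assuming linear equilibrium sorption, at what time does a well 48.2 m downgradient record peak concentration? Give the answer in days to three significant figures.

Retardation factor R = 1 + ρ_b·K_d/n = 1 + 1.76 × 0.36/0.21 = 4.017.
Sorption retards both mechanisms: v_R = v/R = 0.03460 m/day, D_R = D/R = 0.01464 m²/day.
Peak time from v_R²t² + 2D_R t − x² = 0: t = (√(D_R² + v_R²x²) − D_R)/v_R².
√(D_R² + v_R²x²) = √(0.01464² + 0.03460² × 48.2²) = 1.668; v_R² = 0.001197.
t = (1.668 − 0.01464)/0.001197 = 1380 days.

1380 days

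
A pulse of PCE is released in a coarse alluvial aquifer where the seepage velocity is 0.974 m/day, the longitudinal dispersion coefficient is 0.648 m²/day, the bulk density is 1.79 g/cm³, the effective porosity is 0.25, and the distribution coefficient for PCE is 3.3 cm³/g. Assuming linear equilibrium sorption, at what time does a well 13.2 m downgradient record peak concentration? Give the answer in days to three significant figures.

Retardation factor R = 1 + ρ_b·K_d/n = 1 + 1.79 × 3.3/0.25 = 24.63.
Sorption retards both mechanisms: v_R = v/R = 0.03955 m/day, D_R = D/R = 0.02631 m²/day.
Peak time from v_R²t² + 2D_R t − x² = 0: t = (√(D_R² + v_R²x²) − D_R)/v_R².
√(D_R² + v_R²x²) = √(0.02631² + 0.03955² × 13.2²) = 0.5227; v_R² = 0.001564.
t = (0.5227 − 0.02631)/0.001564 = 317 days.

317 days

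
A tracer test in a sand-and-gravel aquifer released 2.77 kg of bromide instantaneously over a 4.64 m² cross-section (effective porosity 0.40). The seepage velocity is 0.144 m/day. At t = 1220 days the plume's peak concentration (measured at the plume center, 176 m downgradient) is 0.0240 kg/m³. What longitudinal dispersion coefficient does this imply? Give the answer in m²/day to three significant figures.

At the plume center C_max = M/(n_e·A·√(4πDt)), so D = M²/(4πt·(n_e·A·C_max)²).
n_e·A·C_max = 0.40 × 4.64 × 0.0240 = 0.04454 kg/m.
D = 2.77²/(4π × 1220 × 0.04454²) = 0.252 m²/day.

0.252 m²/day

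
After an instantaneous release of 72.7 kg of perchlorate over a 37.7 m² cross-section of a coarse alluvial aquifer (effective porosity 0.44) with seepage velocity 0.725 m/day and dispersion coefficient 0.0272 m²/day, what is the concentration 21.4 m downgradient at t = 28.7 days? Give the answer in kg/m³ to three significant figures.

For an instantaneous plane source, C(x,t) = M/(n_e·A·√(4πDt)) · exp(−(x−vt)²/(4Dt)), with n_e·A the pore (flow) area.
Plume center vt = 0.725 × 28.7 = 20.8075 m, so the well at 21.4 m is 0.5925 m downgradient of the peak.
√(4πDt) = 3.132 m, giving peak height M/(n_e·A·√(4πDt)) = 72.7/(0.44 × 37.7 × 3.132) = 1.399 kg/m³.
(x−vt)²/(4Dt) = (0.5925)²/(4 × 0.0272 × 28.7) = 0.1124; exp(−0.1124) = 0.8937.
C = 1.399 × 0.8937 = 1.25 kg/m³.

1.25 kg/m³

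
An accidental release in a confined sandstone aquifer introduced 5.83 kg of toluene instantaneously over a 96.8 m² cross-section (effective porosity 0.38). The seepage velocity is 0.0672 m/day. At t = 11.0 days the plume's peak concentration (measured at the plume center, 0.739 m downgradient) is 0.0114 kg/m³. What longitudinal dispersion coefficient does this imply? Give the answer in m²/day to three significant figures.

At the plume center C_max = M/(n_e·A·√(4πDt)), so D = M²/(4πt·(n_e·A·C_max)²).
n_e·A·C_max = 0.38 × 96.8 × 0.0114 = 0.4193 kg/m.
D = 5.83²/(4π × 11.0 × 0.4193²) = 1.40 m²/day.

1.40 m²/day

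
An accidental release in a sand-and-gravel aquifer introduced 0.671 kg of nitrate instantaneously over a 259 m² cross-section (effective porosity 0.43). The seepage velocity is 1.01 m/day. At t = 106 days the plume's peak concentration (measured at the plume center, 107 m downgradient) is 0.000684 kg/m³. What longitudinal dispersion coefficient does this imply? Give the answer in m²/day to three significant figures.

0.0582 m²/day

At the plume center C_max = M/(n_e·A·√(4πDt)), so D = M²/(4πt·(n_e·A·C_max)²).
n_e·A·C_max = 0.43 × 259 × 0.000684 = 0.07618 kg/m.
D = 0.671²/(4π × 106 × 0.07618²) = 0.0582 m²/day.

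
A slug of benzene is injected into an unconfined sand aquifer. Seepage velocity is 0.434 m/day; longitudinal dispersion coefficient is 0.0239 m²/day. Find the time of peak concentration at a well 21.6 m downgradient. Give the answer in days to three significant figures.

For the 1D instantaneous-source solution, setting ∂C/∂t = 0 at fixed x gives v²t² + 2Dt − x² = 0, so t = (√(D² + v²x²) − D)/v².
√(D² + v²x²) = √(0.0239² + 0.434² × 21.6²) = 9.374; v² = 0.188356.
t = (9.374 − 0.0239)/0.188356 = 49.6 days (vs. the pure-advection estimate x/v = 49.8 d).

49.6 days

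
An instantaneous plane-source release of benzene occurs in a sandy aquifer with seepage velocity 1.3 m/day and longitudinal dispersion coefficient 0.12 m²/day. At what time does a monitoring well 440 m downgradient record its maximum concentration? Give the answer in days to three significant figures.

For the 1D instantaneous-source solution, setting ∂C/∂t = 0 at fixed x gives v²t² + 2Dt − x² = 0, so t = (√(D² + v²x²) − D)/v².
√(D² + v²x²) = √(0.12² + 1.3² × 440²) = 572.0; v² = 1.69.
t = (572.0 − 0.12)/1.69 = 338 days (vs. the pure-advection estimate x/v = 338 d).

338 days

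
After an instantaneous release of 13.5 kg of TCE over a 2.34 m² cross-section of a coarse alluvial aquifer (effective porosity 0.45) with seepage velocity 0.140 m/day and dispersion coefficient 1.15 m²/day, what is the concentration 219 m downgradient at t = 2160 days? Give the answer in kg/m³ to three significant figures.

For an instantaneous plane source, C(x,t) = M/(n_e·A·√(4πDt)) · exp(−(x−vt)²/(4Dt)), with n_e·A the pore (flow) area.
Plume center vt = 0.140 × 2160 = 302.4 m, so the well at 219 m is 83.4 m upgradient of the peak.
√(4πDt) = 176.7 m, giving peak height M/(n_e·A·√(4πDt)) = 13.5/(0.45 × 2.34 × 176.7) = 0.07256 kg/m³.
(x−vt)²/(4Dt) = (-83.4)²/(4 × 1.15 × 2160) = 0.7000; exp(−0.7000) = 0.4966.
C = 0.07256 × 0.4966 = 0.0360 kg/m³.

0.0360 kg/m³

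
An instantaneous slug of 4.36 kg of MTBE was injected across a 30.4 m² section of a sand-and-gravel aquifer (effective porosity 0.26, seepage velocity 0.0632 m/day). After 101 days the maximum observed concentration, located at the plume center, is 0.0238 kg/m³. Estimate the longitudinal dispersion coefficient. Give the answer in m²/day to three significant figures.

0.423 m²/day

At the plume center C_max = M/(n_e·A·√(4πDt)), so D = M²/(4πt·(n_e·A·C_max)²).
n_e·A·C_max = 0.26 × 30.4 × 0.0238 = 0.1881 kg/m.
D = 4.36²/(4π × 101 × 0.1881²) = 0.423 m²/day.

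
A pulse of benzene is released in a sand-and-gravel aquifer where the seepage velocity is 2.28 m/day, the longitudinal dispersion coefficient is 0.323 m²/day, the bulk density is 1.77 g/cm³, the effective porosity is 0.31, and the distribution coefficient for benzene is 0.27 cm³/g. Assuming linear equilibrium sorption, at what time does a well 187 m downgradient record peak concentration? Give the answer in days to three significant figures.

Retardation factor R = 1 + ρ_b·K_d/n = 1 + 1.77 × 0.27/0.31 = 2.542.
Sorption retards both mechanisms: v_R = v/R = 0.8969 m/day, D_R = D/R = 0.1271 m²/day.
Peak time from v_R²t² + 2D_R t − x² = 0: t = (√(D_R² + v_R²x²) − D_R)/v_R².
√(D_R² + v_R²x²) = √(0.1271² + 0.8969² × 187²) = 167.7; v_R² = 0.8044.
t = (167.7 − 0.1271)/0.8044 = 208 days.

208 days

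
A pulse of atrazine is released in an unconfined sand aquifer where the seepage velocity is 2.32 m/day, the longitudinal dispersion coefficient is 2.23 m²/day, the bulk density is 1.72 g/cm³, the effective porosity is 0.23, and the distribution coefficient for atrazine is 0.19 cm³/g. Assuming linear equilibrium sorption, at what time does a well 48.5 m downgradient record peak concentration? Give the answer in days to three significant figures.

Retardation factor R = 1 + ρ_b·K_d/n = 1 + 1.72 × 0.19/0.23 = 2.421.
Sorption retards both mechanisms: v_R = v/R = 0.9583 m/day, D_R = D/R = 0.9211 m²/day.
Peak time from v_R²t² + 2D_R t − x² = 0: t = (√(D_R² + v_R²x²) − D_R)/v_R².
√(D_R² + v_R²x²) = √(0.9211² + 0.9583² × 48.5²) = 46.49; v_R² = 0.9183.
t = (46.49 − 0.9211)/0.9183 = 49.6 days.

49.6 days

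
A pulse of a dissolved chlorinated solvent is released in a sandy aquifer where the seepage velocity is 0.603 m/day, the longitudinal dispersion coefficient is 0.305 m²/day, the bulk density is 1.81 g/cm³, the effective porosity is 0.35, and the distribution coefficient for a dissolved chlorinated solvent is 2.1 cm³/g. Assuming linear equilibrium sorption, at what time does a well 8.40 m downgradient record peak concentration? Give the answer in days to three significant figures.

Retardation factor R = 1 + ρ_b·K_d/n = 1 + 1.81 × 2.1/0.35 = 11.86.
Sorption retards both mechanisms: v_R = v/R = 0.05084 m/day, D_R = D/R = 0.02572 m²/day.
Peak time from v_R²t² + 2D_R t − x² = 0: t = (√(D_R² + v_R²x²) − D_R)/v_R².
√(D_R² + v_R²x²) = √(0.02572² + 0.05084² × 8.40²) = 0.4278; v_R² = 0.002585.
t = (0.4278 − 0.02572)/0.002585 = 156 days.

156 days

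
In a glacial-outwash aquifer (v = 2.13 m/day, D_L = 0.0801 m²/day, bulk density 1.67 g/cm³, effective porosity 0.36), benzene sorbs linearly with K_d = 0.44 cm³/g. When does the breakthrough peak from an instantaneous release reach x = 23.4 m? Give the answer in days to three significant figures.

33.4 days

Retardation factor R = 1 + ρ_b·K_d/n = 1 + 1.67 × 0.44/0.36 = 3.041.
Sorption retards both mechanisms: v_R = v/R = 0.7004 m/day, D_R = D/R = 0.02634 m²/day.
Peak time from v_R²t² + 2D_R t − x² = 0: t = (√(D_R² + v_R²x²) − D_R)/v_R².
√(D_R² + v_R²x²) = √(0.02634² + 0.7004² × 23.4²) = 16.39; v_R² = 0.4906.
t = (16.39 − 0.02634)/0.4906 = 33.4 days.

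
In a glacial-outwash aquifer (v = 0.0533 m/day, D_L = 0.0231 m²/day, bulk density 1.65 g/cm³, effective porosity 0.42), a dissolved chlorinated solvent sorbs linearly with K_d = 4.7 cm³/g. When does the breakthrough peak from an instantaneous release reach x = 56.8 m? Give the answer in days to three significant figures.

20600 days

Retardation factor R = 1 + ρ_b·K_d/n = 1 + 1.65 × 4.7/0.42 = 19.46.
Sorption retards both mechanisms: v_R = v/R = 0.002739 m/day, D_R = D/R = 0.001187 m²/day.
Peak time from v_R²t² + 2D_R t − x² = 0: t = (√(D_R² + v_R²x²) − D_R)/v_R².
√(D_R² + v_R²x²) = √(0.001187² + 0.002739² × 56.8²) = 0.1556; v_R² = 7.502e-06.
t = (0.1556 − 0.001187)/7.502e-06 = 20600 days.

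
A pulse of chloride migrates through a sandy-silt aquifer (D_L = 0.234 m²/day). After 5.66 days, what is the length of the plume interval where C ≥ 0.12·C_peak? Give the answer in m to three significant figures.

6.70 m

The plume is Gaussian with σ = √(2Dt) = √(2 × 0.234 × 5.66) = 1.628 m.
C/C_peak = exp(−Δx²/(2σ²)) = 0.12 ⇒ Δx = σ·√(−2 ln 0.12) = 1.628 × 2.059 = 3.352 m.
Width = 2Δx = 6.70 m.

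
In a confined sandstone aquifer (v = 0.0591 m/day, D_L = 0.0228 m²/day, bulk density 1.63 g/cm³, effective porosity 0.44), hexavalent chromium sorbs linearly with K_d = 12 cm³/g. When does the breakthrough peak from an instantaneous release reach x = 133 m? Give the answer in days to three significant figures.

Retardation factor R = 1 + ρ_b·K_d/n = 1 + 1.63 × 12/0.44 = 45.45.
Sorption retards both mechanisms: v_R = v/R = 0.001300 m/day, D_R = D/R = 0.0005017 m²/day.
Peak time from v_R²t² + 2D_R t − x² = 0: t = (√(D_R² + v_R²x²) − D_R)/v_R².
√(D_R² + v_R²x²) = √(0.0005017² + 0.001300² × 133²) = 0.1729; v_R² = 1.690e-06.
t = (0.1729 − 0.0005017)/1.690e-06 = 102000 days.

102000 days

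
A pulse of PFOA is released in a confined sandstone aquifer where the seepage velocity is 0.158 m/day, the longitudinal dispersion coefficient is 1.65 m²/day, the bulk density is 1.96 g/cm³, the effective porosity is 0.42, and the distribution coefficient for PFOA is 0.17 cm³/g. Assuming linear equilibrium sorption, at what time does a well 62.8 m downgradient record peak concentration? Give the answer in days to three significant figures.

Retardation factor R = 1 + ρ_b·K_d/n = 1 + 1.96 × 0.17/0.42 = 1.793.
Sorption retards both mechanisms: v_R = v/R = 0.08812 m/day, D_R = D/R = 0.9202 m²/day.
Peak time from v_R²t² + 2D_R t − x² = 0: t = (√(D_R² + v_R²x²) − D_R)/v_R².
√(D_R² + v_R²x²) = √(0.9202² + 0.08812² × 62.8²) = 5.610; v_R² = 0.007765.
t = (5.610 − 0.9202)/0.007765 = 604 days.

604 days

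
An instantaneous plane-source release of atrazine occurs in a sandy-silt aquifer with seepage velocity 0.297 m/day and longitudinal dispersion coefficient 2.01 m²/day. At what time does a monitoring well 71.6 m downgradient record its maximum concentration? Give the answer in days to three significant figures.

219 days

For the 1D instantaneous-source solution, setting ∂C/∂t = 0 at fixed x gives v²t² + 2Dt − x² = 0, so t = (√(D² + v²x²) − D)/v².
√(D² + v²x²) = √(2.01² + 0.297² × 71.6²) = 21.36; v² = 0.088209.
t = (21.36 − 2.01)/0.088209 = 219 days (vs. the pure-advection estimate x/v = 241 d).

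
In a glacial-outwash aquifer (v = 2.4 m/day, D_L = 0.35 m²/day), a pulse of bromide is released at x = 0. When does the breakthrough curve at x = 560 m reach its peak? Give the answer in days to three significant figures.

233 days

For the 1D instantaneous-source solution, setting ∂C/∂t = 0 at fixed x gives v²t² + 2Dt − x² = 0, so t = (√(D² + v²x²) − D)/v².
√(D² + v²x²) = √(0.35² + 2.4² × 560²) = 1344; v² = 5.76.
t = (1344 − 0.35)/5.76 = 233 days (vs. the pure-advection estimate x/v = 233 d).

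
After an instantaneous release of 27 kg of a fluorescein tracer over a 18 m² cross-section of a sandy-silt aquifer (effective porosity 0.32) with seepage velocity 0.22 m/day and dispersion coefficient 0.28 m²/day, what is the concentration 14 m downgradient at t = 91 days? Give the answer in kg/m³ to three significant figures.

0.184 kg/m³

For an instantaneous plane source, C(x,t) = M/(n_e·A·√(4πDt)) · exp(−(x−vt)²/(4Dt)), with n_e·A the pore (flow) area.
Plume center vt = 0.22 × 91 = 20.02 m, so the well at 14 m is 6.02 m upgradient of the peak.
√(4πDt) = 17.89 m, giving peak height M/(n_e·A·√(4πDt)) = 27/(0.32 × 18 × 17.89) = 0.2620 kg/m³.
(x−vt)²/(4Dt) = (-6.02)²/(4 × 0.28 × 91) = 0.3556; exp(−0.3556) = 0.7008.
C = 0.2620 × 0.7008 = 0.184 kg/m³.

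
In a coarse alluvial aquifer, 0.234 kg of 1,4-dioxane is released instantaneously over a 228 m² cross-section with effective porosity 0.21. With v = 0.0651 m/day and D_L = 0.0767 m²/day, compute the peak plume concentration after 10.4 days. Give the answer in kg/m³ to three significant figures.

0.00154 kg/m³

The peak of an instantaneous 1D plume sits at x = vt; there the Gaussian factor is 1 and C_max = M/(n_e·A·√(4πDt)), where n_e·A is the pore area the mass is dissolved in.
√(4πDt) = √(4π × 0.0767 × 10.4) = 3.166 m, so C_max = 0.234/(0.21 × 228 × 3.166) = 0.00154 kg/m³.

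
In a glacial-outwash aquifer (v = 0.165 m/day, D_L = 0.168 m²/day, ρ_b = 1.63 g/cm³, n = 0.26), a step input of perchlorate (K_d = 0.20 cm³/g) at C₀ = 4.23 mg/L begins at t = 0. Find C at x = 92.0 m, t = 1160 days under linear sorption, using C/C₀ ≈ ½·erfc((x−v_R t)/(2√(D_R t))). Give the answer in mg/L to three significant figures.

Retardation factor R = 1 + ρ_b·K_d/n = 1 + 1.63 × 0.20/0.26 = 2.254.
Sorption retards both mechanisms: v_R = v/R = 0.07320 m/day, D_R = D/R = 0.07453 m²/day.
v_R·t = 0.07320 × 1160 = 84.912 m; 2√(D_R t) = 18.60 m; argument = (92.0 − 84.912)/18.60 = 0.3811.
C = C₀ × ½·erfc(0.3811) = 4.23 × 0.2950 = 1.25 mg/L.

1.25 mg/L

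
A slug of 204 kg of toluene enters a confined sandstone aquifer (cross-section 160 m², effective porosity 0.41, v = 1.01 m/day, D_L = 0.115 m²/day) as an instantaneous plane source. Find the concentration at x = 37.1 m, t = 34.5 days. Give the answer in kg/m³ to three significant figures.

0.320 kg/m³

For an instantaneous plane source, C(x,t) = M/(n_e·A·√(4πDt)) · exp(−(x−vt)²/(4Dt)), with n_e·A the pore (flow) area.
Plume center vt = 1.01 × 34.5 = 34.845 m, so the well at 37.1 m is 2.255 m downgradient of the peak.
√(4πDt) = 7.061 m, giving peak height M/(n_e·A·√(4πDt)) = 204/(0.41 × 160 × 7.061) = 0.4404 kg/m³.
(x−vt)²/(4Dt) = (2.255)²/(4 × 0.115 × 34.5) = 0.3204; exp(−0.3204) = 0.7259.
C = 0.4404 × 0.7259 = 0.320 kg/m³.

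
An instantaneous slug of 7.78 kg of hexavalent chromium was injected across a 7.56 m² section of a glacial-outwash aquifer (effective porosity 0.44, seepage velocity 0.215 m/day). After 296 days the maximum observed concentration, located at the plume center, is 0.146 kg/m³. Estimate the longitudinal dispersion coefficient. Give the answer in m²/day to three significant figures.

0.0690 m²/day

At the plume center C_max = M/(n_e·A·√(4πDt)), so D = M²/(4πt·(n_e·A·C_max)²).
n_e·A·C_max = 0.44 × 7.56 × 0.146 = 0.4857 kg/m.
D = 7.78²/(4π × 296 × 0.4857²) = 0.0690 m²/day.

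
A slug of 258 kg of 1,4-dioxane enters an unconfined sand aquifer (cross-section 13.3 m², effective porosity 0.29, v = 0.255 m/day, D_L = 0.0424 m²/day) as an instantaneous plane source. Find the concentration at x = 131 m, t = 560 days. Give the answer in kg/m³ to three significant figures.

0.894 kg/m³

For an instantaneous plane source, C(x,t) = M/(n_e·A·√(4πDt)) · exp(−(x−vt)²/(4Dt)), with n_e·A the pore (flow) area.
Plume center vt = 0.255 × 560 = 142.8 m, so the well at 131 m is 11.8 m upgradient of the peak.
√(4πDt) = 17.27 m, giving peak height M/(n_e·A·√(4πDt)) = 258/(0.29 × 13.3 × 17.27) = 3.873 kg/m³.
(x−vt)²/(4Dt) = (-11.8)²/(4 × 0.0424 × 560) = 1.466; exp(−1.466) = 0.2308.
C = 3.873 × 0.2308 = 0.894 kg/m³.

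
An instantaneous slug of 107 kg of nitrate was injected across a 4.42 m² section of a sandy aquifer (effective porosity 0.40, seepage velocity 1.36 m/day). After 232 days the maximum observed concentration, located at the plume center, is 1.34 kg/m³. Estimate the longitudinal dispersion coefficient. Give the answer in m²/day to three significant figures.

0.700 m²/day

At the plume center C_max = M/(n_e·A·√(4πDt)), so D = M²/(4πt·(n_e·A·C_max)²).
n_e·A·C_max = 0.40 × 4.42 × 1.34 = 2.369 kg/m.
D = 107²/(4π × 232 × 2.369²) = 0.700 m²/day.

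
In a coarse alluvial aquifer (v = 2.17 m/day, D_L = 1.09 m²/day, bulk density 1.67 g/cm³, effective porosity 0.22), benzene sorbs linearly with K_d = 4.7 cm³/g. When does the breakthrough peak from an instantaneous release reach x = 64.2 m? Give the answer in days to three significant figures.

Retardation factor R = 1 + ρ_b·K_d/n = 1 + 1.67 × 4.7/0.22 = 36.68.
Sorption retards both mechanisms: v_R = v/R = 0.05916 m/day, D_R = D/R = 0.02972 m²/day.
Peak time from v_R²t² + 2D_R t − x² = 0: t = (√(D_R² + v_R²x²) − D_R)/v_R².
√(D_R² + v_R²x²) = √(0.02972² + 0.05916² × 64.2²) = 3.798; v_R² = 0.003500.
t = (3.798 − 0.02972)/0.003500 = 1080 days.

1080 days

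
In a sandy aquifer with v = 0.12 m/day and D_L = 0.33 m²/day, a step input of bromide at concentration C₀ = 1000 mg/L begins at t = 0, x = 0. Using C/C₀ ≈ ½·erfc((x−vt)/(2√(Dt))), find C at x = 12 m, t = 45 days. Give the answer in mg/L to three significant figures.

113 mg/L

For a continuous step input, C/C₀ ≈ ½·erfc((x−vt)/(2√(Dt))).
vt = 0.12 × 45 = 5.4 m and 2√(Dt) = 2√(0.33 × 45) = 7.707 m.
Argument (x−vt)/(2√(Dt)) = (12 − 5.4)/7.707 = 0.8564; ½·erfc(0.8564) = 0.1129.
C = 1000 × 0.1129 = 113 mg/L.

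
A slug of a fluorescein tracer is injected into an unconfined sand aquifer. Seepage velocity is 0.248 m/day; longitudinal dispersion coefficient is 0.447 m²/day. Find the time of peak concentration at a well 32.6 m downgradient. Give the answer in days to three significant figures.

For the 1D instantaneous-source solution, setting ∂C/∂t = 0 at fixed x gives v²t² + 2Dt − x² = 0, so t = (√(D² + v²x²) − D)/v².
√(D² + v²x²) = √(0.447² + 0.248² × 32.6²) = 8.097; v² = 0.061504.
t = (8.097 − 0.447)/0.061504 = 124 days (vs. the pure-advection estimate x/v = 131 d).

124 days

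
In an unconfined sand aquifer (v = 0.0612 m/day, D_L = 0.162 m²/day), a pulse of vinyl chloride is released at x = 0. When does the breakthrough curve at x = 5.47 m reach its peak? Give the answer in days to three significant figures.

For the 1D instantaneous-source solution, setting ∂C/∂t = 0 at fixed x gives v²t² + 2Dt − x² = 0, so t = (√(D² + v²x²) − D)/v².
√(D² + v²x²) = √(0.162² + 0.0612² × 5.47²) = 0.3719; v² = 0.00374544.
t = (0.3719 − 0.162)/0.00374544 = 56.0 days (vs. the pure-advection estimate x/v = 89.4 d).

56.0 days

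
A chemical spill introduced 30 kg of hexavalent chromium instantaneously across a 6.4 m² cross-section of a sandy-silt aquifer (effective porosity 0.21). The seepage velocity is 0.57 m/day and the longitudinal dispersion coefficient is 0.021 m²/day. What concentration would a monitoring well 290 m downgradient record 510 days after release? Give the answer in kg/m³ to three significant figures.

For an instantaneous plane source, C(x,t) = M/(n_e·A·√(4πDt)) · exp(−(x−vt)²/(4Dt)), with n_e·A the pore (flow) area.
Plume center vt = 0.57 × 510 = 290.7 m, so the well at 290 m is 0.7 m upgradient of the peak.
√(4πDt) = 11.60 m, giving peak height M/(n_e·A·√(4πDt)) = 30/(0.21 × 6.4 × 11.60) = 1.924 kg/m³.
(x−vt)²/(4Dt) = (-0.7)²/(4 × 0.021 × 510) = 0.01144; exp(−0.01144) = 0.9886.
C = 1.924 × 0.9886 = 1.90 kg/m³.

1.90 kg/m³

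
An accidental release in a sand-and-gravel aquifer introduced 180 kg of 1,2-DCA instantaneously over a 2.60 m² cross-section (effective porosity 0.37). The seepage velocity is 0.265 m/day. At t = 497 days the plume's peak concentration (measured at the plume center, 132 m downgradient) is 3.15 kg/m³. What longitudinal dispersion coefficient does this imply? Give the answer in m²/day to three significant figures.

At the plume center C_max = M/(n_e·A·√(4πDt)), so D = M²/(4πt·(n_e·A·C_max)²).
n_e·A·C_max = 0.37 × 2.60 × 3.15 = 3.030 kg/m.
D = 180²/(4π × 497 × 3.030²) = 0.565 m²/day.

0.565 m²/day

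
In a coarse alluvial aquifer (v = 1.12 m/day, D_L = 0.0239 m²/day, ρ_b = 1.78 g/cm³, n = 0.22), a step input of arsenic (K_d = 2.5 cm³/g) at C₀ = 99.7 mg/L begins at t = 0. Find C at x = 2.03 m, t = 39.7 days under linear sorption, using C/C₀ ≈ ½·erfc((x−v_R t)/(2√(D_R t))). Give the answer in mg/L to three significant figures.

58.4 mg/L

Retardation factor R = 1 + ρ_b·K_d/n = 1 + 1.78 × 2.5/0.22 = 21.23.
Sorption retards both mechanisms: v_R = v/R = 0.05276 m/day, D_R = D/R = 0.001126 m²/day.
v_R·t = 0.05276 × 39.7 = 2.094572 m; 2√(D_R t) = 0.4229 m; argument = (2.03 − 2.094572)/0.4229 = -0.1527.
C = C₀ × ½·erfc(-0.1527) = 99.7 × 0.5855 = 58.4 mg/L.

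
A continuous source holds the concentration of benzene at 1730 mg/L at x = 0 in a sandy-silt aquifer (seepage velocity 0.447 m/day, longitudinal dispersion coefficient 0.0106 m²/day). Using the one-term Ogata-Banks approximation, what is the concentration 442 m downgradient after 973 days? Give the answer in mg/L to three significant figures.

For a continuous step input, C/C₀ ≈ ½·erfc((x−vt)/(2√(Dt))).
vt = 0.447 × 973 = 434.931 m and 2√(Dt) = 2√(0.0106 × 973) = 6.423 m.
Argument (x−vt)/(2√(Dt)) = (442 − 434.931)/6.423 = 1.101; ½·erfc(1.101) = 0.05973.
C = 1730 × 0.05973 = 103 mg/L.

103 mg/L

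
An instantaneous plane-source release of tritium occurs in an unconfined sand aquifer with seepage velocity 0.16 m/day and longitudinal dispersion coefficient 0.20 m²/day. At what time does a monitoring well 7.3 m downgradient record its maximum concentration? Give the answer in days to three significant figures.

For the 1D instantaneous-source solution, setting ∂C/∂t = 0 at fixed x gives v²t² + 2Dt − x² = 0, so t = (√(D² + v²x²) − D)/v².
√(D² + v²x²) = √(0.20² + 0.16² × 7.3²) = 1.185; v² = 0.0256.
t = (1.185 − 0.20)/0.0256 = 38.5 days (vs. the pure-advection estimate x/v = 45.6 d).

38.5 days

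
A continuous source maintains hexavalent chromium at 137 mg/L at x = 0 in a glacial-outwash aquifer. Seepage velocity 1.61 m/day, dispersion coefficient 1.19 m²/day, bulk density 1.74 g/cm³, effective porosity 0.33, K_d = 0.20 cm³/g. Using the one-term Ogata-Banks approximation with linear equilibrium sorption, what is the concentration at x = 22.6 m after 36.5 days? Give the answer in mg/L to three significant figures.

Retardation factor R = 1 + ρ_b·K_d/n = 1 + 1.74 × 0.20/0.33 = 2.055.
Sorption retards both mechanisms: v_R = v/R = 0.7835 m/day, D_R = D/R = 0.5791 m²/day.
v_R·t = 0.7835 × 36.5 = 28.59775 m; 2√(D_R t) = 9.195 m; argument = (22.6 − 28.59775)/9.195 = -0.6523.
C = C₀ × ½·erfc(-0.6523) = 137 × 0.8219 = 113 mg/L.

113 mg/L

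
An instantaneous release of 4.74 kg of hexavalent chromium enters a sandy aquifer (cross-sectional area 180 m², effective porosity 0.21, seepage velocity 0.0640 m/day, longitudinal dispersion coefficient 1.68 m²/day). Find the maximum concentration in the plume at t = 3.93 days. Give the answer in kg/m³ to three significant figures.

The peak of an instantaneous 1D plume sits at x = vt; there the Gaussian factor is 1 and C_max = M/(n_e·A·√(4πDt)), where n_e·A is the pore area the mass is dissolved in.
√(4πDt) = √(4π × 1.68 × 3.93) = 9.109 m, so C_max = 4.74/(0.21 × 180 × 9.109) = 0.0138 kg/m³.

0.0138 kg/m³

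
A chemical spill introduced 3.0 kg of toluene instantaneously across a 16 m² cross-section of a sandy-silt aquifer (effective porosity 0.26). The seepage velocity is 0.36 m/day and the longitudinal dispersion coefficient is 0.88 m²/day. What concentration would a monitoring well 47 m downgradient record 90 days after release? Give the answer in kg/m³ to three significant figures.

0.0117 kg/m³

For an instantaneous plane source, C(x,t) = M/(n_e·A·√(4πDt)) · exp(−(x−vt)²/(4Dt)), with n_e·A the pore (flow) area.
Plume center vt = 0.36 × 90 = 32.4 m, so the well at 47 m is 14.6 m downgradient of the peak.
√(4πDt) = 31.55 m, giving peak height M/(n_e·A·√(4πDt)) = 3.0/(0.26 × 16 × 31.55) = 0.02286 kg/m³.
(x−vt)²/(4Dt) = (14.6)²/(4 × 0.88 × 90) = 0.6729; exp(−0.6729) = 0.5102.
C = 0.02286 × 0.5102 = 0.0117 kg/m³.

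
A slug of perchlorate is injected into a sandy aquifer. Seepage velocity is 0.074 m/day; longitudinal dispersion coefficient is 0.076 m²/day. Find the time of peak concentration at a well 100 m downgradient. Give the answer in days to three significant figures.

1340 days

For the 1D instantaneous-source solution, setting ∂C/∂t = 0 at fixed x gives v²t² + 2Dt − x² = 0, so t = (√(D² + v²x²) − D)/v².
√(D² + v²x²) = √(0.076² + 0.074² × 100²) = 7.400; v² = 0.005476.
t = (7.400 − 0.076)/0.005476 = 1340 days (vs. the pure-advection estimate x/v = 1350 d).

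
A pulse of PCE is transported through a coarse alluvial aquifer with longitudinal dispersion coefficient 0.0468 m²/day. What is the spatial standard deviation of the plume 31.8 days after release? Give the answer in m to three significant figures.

Dispersive spreading gives a Gaussian with σ² = 2Dt; advection only shifts the center.
σ = √(2 × 0.0468 × 31.8) = 1.73 m.

1.73 m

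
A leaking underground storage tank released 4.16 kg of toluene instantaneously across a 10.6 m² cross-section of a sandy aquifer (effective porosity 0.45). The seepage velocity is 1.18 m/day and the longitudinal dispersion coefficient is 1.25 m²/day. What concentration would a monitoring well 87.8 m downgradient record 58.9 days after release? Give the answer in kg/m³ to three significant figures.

0.00920 kg/m³

For an instantaneous plane source, C(x,t) = M/(n_e·A·√(4πDt)) · exp(−(x−vt)²/(4Dt)), with n_e·A the pore (flow) area.
Plume center vt = 1.18 × 58.9 = 69.502 m, so the well at 87.8 m is 18.298 m downgradient of the peak.
√(4πDt) = 30.42 m, giving peak height M/(n_e·A·√(4πDt)) = 4.16/(0.45 × 10.6 × 30.42) = 0.02867 kg/m³.
(x−vt)²/(4Dt) = (18.298)²/(4 × 1.25 × 58.9) = 1.137; exp(−1.137) = 0.3208.
C = 0.02867 × 0.3208 = 0.00920 kg/m³.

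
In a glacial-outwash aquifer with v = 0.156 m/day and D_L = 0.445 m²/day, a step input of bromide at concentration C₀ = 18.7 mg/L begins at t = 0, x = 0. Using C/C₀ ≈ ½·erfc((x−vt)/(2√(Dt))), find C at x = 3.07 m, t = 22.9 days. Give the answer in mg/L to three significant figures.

For a continuous step input, C/C₀ ≈ ½·erfc((x−vt)/(2√(Dt))).
vt = 0.156 × 22.9 = 3.5724 m and 2√(Dt) = 2√(0.445 × 22.9) = 6.385 m.
Argument (x−vt)/(2√(Dt)) = (3.07 − 3.5724)/6.385 = -0.07868; ½·erfc(-0.07868) = 0.5443.
C = 18.7 × 0.5443 = 10.2 mg/L.

10.2 mg/L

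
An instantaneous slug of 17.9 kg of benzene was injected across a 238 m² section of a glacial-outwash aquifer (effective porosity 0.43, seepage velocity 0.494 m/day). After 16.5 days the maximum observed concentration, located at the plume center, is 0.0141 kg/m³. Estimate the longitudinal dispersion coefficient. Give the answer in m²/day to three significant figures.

0.742 m²/day

At the plume center C_max = M/(n_e·A·√(4πDt)), so D = M²/(4πt·(n_e·A·C_max)²).
n_e·A·C_max = 0.43 × 238 × 0.0141 = 1.443 kg/m.
D = 17.9²/(4π × 16.5 × 1.443²) = 0.742 m²/day.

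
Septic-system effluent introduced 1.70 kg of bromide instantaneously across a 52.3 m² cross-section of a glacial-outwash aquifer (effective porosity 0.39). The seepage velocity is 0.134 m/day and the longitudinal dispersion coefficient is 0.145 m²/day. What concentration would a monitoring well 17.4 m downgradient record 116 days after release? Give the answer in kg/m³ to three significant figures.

0.00545 kg/m³

For an instantaneous plane source, C(x,t) = M/(n_e·A·√(4πDt)) · exp(−(x−vt)²/(4Dt)), with n_e·A the pore (flow) area.
Plume center vt = 0.134 × 116 = 15.544 m, so the well at 17.4 m is 1.856 m downgradient of the peak.
√(4πDt) = 14.54 m, giving peak height M/(n_e·A·√(4πDt)) = 1.70/(0.39 × 52.3 × 14.54) = 0.005732 kg/m³.
(x−vt)²/(4Dt) = (1.856)²/(4 × 0.145 × 116) = 0.05120; exp(−0.05120) = 0.9501.
C = 0.005732 × 0.9501 = 0.00545 kg/m³.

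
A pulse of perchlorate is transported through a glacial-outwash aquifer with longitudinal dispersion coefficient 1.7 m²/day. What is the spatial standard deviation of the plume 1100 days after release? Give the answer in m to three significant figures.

61.2 m

Dispersive spreading gives a Gaussian with σ² = 2Dt; advection only shifts the center.
σ = √(2 × 1.7 × 1100) = 61.2 m.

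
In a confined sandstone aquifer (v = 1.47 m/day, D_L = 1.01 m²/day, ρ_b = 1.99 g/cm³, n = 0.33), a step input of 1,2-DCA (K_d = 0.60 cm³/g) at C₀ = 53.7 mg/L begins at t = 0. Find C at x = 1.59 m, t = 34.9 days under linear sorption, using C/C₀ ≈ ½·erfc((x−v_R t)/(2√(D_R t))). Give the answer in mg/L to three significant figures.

Retardation factor R = 1 + ρ_b·K_d/n = 1 + 1.99 × 0.60/0.33 = 4.618.
Sorption retards both mechanisms: v_R = v/R = 0.3183 m/day, D_R = D/R = 0.2187 m²/day.
v_R·t = 0.3183 × 34.9 = 11.10867 m; 2√(D_R t) = 5.525 m; argument = (1.59 − 11.10867)/5.525 = -1.723.
C = C₀ × ½·erfc(-1.723) = 53.7 × 0.9926 = 53.3 mg/L.

53.3 mg/L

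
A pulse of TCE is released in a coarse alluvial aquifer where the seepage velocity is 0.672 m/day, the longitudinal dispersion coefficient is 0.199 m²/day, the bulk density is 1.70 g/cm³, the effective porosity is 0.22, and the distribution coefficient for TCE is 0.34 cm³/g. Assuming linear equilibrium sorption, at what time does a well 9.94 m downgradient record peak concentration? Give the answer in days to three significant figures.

Retardation factor R = 1 + ρ_b·K_d/n = 1 + 1.70 × 0.34/0.22 = 3.627.
Sorption retards both mechanisms: v_R = v/R = 0.1853 m/day, D_R = D/R = 0.05487 m²/day.
Peak time from v_R²t² + 2D_R t − x² = 0: t = (√(D_R² + v_R²x²) − D_R)/v_R².
√(D_R² + v_R²x²) = √(0.05487² + 0.1853² × 9.94²) = 1.843; v_R² = 0.03434.
t = (1.843 − 0.05487)/0.03434 = 52.1 days.

52.1 days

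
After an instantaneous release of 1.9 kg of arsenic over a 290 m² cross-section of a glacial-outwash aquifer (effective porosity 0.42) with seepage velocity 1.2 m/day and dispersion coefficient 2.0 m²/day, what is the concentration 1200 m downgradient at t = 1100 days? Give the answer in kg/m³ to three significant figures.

1.83e-05 kg/m³

For an instantaneous plane source, C(x,t) = M/(n_e·A·√(4πDt)) · exp(−(x−vt)²/(4Dt)), with n_e·A the pore (flow) area.
Plume center vt = 1.2 × 1100 = 1320 m, so the well at 1200 m is 120 m upgradient of the peak.
√(4πDt) = 166.3 m, giving peak height M/(n_e·A·√(4πDt)) = 1.9/(0.42 × 290 × 166.3) = 9.380e-05 kg/m³.
(x−vt)²/(4Dt) = (-120)²/(4 × 2.0 × 1100) = 1.636; exp(−1.636) = 0.1948.
C = 9.380e-05 × 0.1948 = 1.83e-05 kg/m³.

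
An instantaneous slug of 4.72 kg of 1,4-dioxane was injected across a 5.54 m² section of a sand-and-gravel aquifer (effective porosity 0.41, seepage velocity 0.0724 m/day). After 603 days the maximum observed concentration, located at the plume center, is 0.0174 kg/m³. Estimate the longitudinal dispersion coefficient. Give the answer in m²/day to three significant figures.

1.88 m²/day

At the plume center C_max = M/(n_e·A·√(4πDt)), so D = M²/(4πt·(n_e·A·C_max)²).
n_e·A·C_max = 0.41 × 5.54 × 0.0174 = 0.03952 kg/m.
D = 4.72²/(4π × 603 × 0.03952²) = 1.88 m²/day.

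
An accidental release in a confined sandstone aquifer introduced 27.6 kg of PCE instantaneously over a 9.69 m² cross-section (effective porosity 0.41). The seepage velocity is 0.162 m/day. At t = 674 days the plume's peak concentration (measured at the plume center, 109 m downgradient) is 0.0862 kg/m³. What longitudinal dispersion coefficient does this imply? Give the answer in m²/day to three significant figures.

At the plume center C_max = M/(n_e·A·√(4πDt)), so D = M²/(4πt·(n_e·A·C_max)²).
n_e·A·C_max = 0.41 × 9.69 × 0.0862 = 0.3425 kg/m.
D = 27.6²/(4π × 674 × 0.3425²) = 0.767 m²/day.

0.767 m²/day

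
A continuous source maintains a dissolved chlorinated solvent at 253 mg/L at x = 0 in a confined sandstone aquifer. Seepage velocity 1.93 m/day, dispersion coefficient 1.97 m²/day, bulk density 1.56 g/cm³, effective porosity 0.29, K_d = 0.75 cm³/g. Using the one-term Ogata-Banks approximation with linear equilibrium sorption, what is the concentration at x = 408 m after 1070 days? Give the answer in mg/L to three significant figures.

Retardation factor R = 1 + ρ_b·K_d/n = 1 + 1.56 × 0.75/0.29 = 5.034.
Sorption retards both mechanisms: v_R = v/R = 0.3834 m/day, D_R = D/R = 0.3913 m²/day.
v_R·t = 0.3834 × 1070 = 410.238 m; 2√(D_R t) = 40.92 m; argument = (408 − 410.238)/40.92 = -0.05469.
C = C₀ × ½·erfc(-0.05469) = 253 × 0.5308 = 134 mg/L.

134 mg/L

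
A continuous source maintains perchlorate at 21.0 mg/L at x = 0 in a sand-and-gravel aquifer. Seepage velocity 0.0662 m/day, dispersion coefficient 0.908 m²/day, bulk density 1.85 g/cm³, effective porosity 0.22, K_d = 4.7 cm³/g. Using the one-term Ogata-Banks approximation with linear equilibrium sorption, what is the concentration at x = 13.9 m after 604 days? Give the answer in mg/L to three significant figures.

0.137 mg/L

Retardation factor R = 1 + ρ_b·K_d/n = 1 + 1.85 × 4.7/0.22 = 40.52.
Sorption retards both mechanisms: v_R = v/R = 0.001634 m/day, D_R = D/R = 0.02241 m²/day.
v_R·t = 0.001634 × 604 = 0.986936 m; 2√(D_R t) = 7.358 m; argument = (13.9 − 0.986936)/7.358 = 1.755.
C = C₀ × ½·erfc(1.755) = 21.0 × 0.006533 = 0.137 mg/L.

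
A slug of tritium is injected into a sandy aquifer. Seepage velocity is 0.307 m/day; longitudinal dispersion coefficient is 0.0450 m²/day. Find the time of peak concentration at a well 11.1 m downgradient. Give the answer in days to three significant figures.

35.7 days

For the 1D instantaneous-source solution, setting ∂C/∂t = 0 at fixed x gives v²t² + 2Dt − x² = 0, so t = (√(D² + v²x²) − D)/v².
√(D² + v²x²) = √(0.0450² + 0.307² × 11.1²) = 3.408; v² = 0.094249.
t = (3.408 − 0.0450)/0.094249 = 35.7 days (vs. the pure-advection estimate x/v = 36.2 d).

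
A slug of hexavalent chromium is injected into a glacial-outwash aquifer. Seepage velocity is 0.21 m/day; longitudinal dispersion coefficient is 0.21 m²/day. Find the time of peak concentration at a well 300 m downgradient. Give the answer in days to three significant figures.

1420 days

For the 1D instantaneous-source solution, setting ∂C/∂t = 0 at fixed x gives v²t² + 2Dt − x² = 0, so t = (√(D² + v²x²) − D)/v².
√(D² + v²x²) = √(0.21² + 0.21² × 300²) = 63.00; v² = 0.0441.
t = (63.00 − 0.21)/0.0441 = 1420 days (vs. the pure-advection estimate x/v = 1430 d).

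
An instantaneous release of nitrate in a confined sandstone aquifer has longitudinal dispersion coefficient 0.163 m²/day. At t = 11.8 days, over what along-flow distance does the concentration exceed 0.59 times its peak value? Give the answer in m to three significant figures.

4.03 m

The plume is Gaussian with σ = √(2Dt) = √(2 × 0.163 × 11.8) = 1.961 m.
C/C_peak = exp(−Δx²/(2σ²)) = 0.59 ⇒ Δx = σ·√(−2 ln 0.59) = 1.961 × 1.027 = 2.014 m.
Width = 2Δx = 4.03 m.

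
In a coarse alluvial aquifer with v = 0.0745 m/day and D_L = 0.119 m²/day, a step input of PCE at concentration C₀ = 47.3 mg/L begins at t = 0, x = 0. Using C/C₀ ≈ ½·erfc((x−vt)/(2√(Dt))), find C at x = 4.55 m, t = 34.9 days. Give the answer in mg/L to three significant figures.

11.8 mg/L

For a continuous step input, C/C₀ ≈ ½·erfc((x−vt)/(2√(Dt))).
vt = 0.0745 × 34.9 = 2.60005 m and 2√(Dt) = 2√(0.119 × 34.9) = 4.076 m.
Argument (x−vt)/(2√(Dt)) = (4.55 − 2.60005)/4.076 = 0.4784; ½·erfc(0.4784) = 0.2493.
C = 47.3 × 0.2493 = 11.8 mg/L.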